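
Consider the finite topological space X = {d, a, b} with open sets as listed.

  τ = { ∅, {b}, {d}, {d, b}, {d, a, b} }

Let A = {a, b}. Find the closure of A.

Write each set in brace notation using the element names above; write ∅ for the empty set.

{a, b}

closure: X∖int(X∖A) = X∖{d} = {a, b}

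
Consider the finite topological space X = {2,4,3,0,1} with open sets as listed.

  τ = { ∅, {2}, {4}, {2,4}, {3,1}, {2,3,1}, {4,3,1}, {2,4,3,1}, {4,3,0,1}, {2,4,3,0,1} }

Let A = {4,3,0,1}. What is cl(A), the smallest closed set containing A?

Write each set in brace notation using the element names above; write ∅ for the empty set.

cl via duality: int({2}) = {2}, so X∖{2} = {4,3,0,1}

{4,3,0,1}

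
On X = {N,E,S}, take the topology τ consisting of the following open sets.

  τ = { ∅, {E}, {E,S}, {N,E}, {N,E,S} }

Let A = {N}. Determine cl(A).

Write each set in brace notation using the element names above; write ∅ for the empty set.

complement {E,S}; its interior {E,S}; cl(A) = X∖{E,S} = {N}

{N}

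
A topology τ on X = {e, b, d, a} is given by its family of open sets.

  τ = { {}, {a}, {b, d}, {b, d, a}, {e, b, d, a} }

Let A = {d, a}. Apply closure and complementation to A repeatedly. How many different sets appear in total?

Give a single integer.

8

cl via duality: int({e, b}) = {}, so X∖{} = {e, b, d, a}
Write k for closure, c for complement:
  1. A     = {d, a}
  2. kA    = {e, b, d, a}
  3. cA    = {e, b}
  4. ckA   = {}
  5. kcA   = {e, b, d}
  6. ckcA  = {a}
  7. kckcA = {e, a}
  8. ckckcA = {b, d}
applying k or c yields no new set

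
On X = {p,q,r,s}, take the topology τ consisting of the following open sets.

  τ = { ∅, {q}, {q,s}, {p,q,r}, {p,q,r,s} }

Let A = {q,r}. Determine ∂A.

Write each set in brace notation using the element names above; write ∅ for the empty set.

{p,r,s}

U open, U⊆A: ∅, {q}. int(A) = ⋃ = {q}
X∖A={p,s}, int(X∖A)=∅, hence cl(A)={p,q,r,s}
∂A: remove int from cl → {p,r,s}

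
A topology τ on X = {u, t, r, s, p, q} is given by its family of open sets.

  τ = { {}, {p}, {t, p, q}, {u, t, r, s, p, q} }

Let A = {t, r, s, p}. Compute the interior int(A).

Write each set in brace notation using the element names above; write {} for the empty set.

interior: largest open inside A is {p} (from {}, {p})

{p}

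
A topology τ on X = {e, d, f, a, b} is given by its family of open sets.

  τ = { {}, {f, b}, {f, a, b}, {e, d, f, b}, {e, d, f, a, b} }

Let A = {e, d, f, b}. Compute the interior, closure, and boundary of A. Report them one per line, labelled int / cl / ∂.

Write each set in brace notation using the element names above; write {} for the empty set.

U open, U⊆A: {}, {f, b}, {e, d, f, b}. int(A) = ⋃ = {e, d, f, b}
X∖A={a}, int(X∖A)={}, hence cl(A)={e, d, f, a, b}
∂A: remove int from cl → {a}

int(A) = {e, d, f, b}
cl(A)  = {e, d, f, a, b}
∂A     = {a}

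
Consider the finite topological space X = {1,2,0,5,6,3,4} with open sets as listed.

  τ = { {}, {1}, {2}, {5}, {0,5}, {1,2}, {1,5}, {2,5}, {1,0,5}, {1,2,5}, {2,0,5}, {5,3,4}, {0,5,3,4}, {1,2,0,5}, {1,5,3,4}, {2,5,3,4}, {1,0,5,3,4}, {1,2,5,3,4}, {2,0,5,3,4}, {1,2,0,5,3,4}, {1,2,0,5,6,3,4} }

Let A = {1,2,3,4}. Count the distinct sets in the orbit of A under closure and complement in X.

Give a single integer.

complement {0,5,6}; its interior {0,5}; cl(A) = X∖{0,5} = {1,2,6,3,4}
With k = closure, c = complement:
  1. A     = {1,2,3,4}
  2. kA    = {1,2,6,3,4}
  3. cA    = {0,5,6}
  4. ckA   = {0,5}
  5. kcA   = {0,5,6,3,4}
  6. ckcA  = {1,2}
  7. kckcA = {1,2,6}
  8. ckckcA = {0,5,3,4}
k, c of each give nothing new

8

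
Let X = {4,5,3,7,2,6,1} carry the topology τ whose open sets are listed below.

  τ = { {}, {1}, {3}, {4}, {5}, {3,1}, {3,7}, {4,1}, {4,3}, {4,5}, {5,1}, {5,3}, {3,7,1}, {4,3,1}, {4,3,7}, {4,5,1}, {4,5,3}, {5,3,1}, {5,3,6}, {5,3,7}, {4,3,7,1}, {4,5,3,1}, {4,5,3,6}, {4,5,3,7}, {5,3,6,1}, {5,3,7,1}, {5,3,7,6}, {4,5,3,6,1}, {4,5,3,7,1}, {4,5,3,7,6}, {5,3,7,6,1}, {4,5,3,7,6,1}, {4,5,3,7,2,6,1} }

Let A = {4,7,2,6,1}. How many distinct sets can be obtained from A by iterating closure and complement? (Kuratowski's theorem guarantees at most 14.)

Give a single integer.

X∖A={5,3}, int(X∖A)={5,3}, hence cl(A)={4,7,2,6,1}
Orbit (k=closure, c=complement):
  1. A     = {4,7,2,6,1}
  2. cA    = {5,3}
  3. kcA   = {5,3,7,2,6}
  4. ckcA  = {4,1}
  5. kckcA = {4,2,1}
  6. ckckcA = {5,3,7,6}
(closed under both — stop)

6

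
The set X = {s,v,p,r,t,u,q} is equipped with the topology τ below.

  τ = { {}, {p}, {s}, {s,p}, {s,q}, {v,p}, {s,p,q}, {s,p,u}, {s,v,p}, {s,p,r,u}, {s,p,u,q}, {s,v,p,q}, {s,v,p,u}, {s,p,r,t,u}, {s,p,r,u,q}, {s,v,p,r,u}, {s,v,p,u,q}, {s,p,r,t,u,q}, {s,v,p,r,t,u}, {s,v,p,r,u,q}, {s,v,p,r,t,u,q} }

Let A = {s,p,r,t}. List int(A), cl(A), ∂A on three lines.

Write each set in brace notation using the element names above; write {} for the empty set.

open subsets of A: {}, {p}, {s}, {s,p}; so int(A) = {s,p}
closure: X∖int(X∖A) = X∖{} = {s,v,p,r,t,u,q}
∂A = {s,v,p,r,t,u,q} minus {s,p} = {v,r,t,u,q}

int(A) = {s,p}
cl(A)  = {s,v,p,r,t,u,q}
∂A     = {v,r,t,u,q}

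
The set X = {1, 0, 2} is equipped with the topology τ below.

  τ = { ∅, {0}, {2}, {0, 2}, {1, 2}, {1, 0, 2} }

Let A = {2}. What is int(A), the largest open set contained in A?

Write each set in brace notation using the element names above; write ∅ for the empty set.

U open, U⊆A: ∅, {2}. int(A) = ⋃ = {2}

{2}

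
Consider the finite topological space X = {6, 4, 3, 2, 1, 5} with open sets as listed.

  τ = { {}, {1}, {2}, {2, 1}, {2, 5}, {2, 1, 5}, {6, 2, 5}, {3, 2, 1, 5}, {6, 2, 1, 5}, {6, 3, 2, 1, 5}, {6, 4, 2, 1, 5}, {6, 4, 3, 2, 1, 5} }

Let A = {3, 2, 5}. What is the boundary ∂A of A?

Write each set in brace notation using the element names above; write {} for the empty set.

{6, 4, 3}

interior: largest open inside A is {2, 5} (from {}, {2}, {2, 5})
cl via duality: int({6, 4, 1}) = {1}, so X∖{1} = {6, 4, 3, 2, 5}
cl∖int = {6, 4, 3}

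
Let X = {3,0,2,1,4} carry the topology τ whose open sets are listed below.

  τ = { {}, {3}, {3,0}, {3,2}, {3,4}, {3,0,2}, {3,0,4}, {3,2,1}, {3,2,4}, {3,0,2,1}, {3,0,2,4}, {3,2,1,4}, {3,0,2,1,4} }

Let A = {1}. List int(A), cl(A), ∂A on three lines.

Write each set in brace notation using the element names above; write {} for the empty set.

int(A) = {}
cl(A)  = {1}
∂A     = {1}

interior: largest open inside A is {} (from {})
cl via duality: int({3,0,2,4}) = {3,0,2,4}, so X∖{3,0,2,4} = {1}
cl∖int = {1}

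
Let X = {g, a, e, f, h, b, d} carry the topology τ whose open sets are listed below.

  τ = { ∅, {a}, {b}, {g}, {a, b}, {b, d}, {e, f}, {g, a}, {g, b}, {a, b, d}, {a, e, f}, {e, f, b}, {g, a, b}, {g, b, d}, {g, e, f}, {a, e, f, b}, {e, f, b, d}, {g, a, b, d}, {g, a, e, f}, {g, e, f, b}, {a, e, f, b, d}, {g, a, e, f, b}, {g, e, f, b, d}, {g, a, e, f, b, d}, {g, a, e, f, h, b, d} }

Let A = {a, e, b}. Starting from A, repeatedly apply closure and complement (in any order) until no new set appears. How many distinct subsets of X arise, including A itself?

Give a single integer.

cl via duality: int({g, f, h, d}) = {g}, so X∖{g} = {a, e, f, h, b, d}
Write k for closure, c for complement:
  1. A     = {a, e, b}
  2. kA    = {a, e, f, h, b, d}
  3. cA    = {g, f, h, d}
  4. ckA   = {g}
  5. kcA   = {g, e, f, h, d}
  6. kckA  = {g, h}
  7. ckcA  = {a, b}
  8. ckckA = {a, e, f, b, d}
  9. kckcA = {a, h, b, d}
  10. ckckcA = {g, e, f}
  11. kckckcA = {g, e, f, h}
  12. ckckckcA = {a, b, d}
applying k or c yields no new set

12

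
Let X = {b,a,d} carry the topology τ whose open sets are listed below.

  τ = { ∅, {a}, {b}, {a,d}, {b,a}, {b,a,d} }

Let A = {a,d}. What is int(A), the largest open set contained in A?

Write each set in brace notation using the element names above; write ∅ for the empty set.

open subsets of A: ∅, {a}, {a,d}; so int(A) = {a,d}

{a,d}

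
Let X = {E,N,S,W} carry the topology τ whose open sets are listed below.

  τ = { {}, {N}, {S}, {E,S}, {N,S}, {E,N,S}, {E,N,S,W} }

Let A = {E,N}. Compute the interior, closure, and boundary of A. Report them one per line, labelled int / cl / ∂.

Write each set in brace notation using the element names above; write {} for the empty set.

U open, U⊆A: {}, {N}. int(A) = ⋃ = {N}
X∖A={S,W}, int(X∖A)={S}, hence cl(A)={E,N,W}
∂A: remove int from cl → {E,W}

int(A) = {N}
cl(A)  = {E,N,W}
∂A     = {E,W}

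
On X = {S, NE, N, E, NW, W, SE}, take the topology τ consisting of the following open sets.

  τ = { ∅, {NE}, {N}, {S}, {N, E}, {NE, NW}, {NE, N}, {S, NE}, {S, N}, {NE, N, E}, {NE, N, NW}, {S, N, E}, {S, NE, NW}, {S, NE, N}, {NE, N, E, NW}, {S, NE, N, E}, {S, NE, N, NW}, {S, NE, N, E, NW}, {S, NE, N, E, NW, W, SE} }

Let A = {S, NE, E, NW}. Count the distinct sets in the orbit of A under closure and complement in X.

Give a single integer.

8

X∖A={N, W, SE}, int(X∖A)={N}, hence cl(A)={S, NE, E, NW, W, SE}
Orbit (k=closure, c=complement):
  1. A     = {S, NE, E, NW}
  2. kA    = {S, NE, E, NW, W, SE}
  3. cA    = {N, W, SE}
  4. ckA   = {N}
  5. kcA   = {N, E, W, SE}
  6. ckcA  = {S, NE, NW}
  7. kckcA = {S, NE, NW, W, SE}
  8. ckckcA = {N, E}
(closed under both — stop)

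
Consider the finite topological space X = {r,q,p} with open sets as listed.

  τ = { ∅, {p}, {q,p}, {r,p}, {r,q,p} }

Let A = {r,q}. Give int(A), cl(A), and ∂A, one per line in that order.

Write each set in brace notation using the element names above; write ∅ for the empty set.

int(A) = ∅
cl(A)  = {r,q}
∂A     = {r,q}

interior: largest open inside A is ∅ (from ∅)
cl via duality: int({p}) = {p}, so X∖{p} = {r,q}
cl∖int = {r,q}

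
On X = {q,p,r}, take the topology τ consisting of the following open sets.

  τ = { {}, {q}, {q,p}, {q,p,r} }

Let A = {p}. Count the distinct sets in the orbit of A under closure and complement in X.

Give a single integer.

6

closure: X∖int(X∖A) = X∖{q} = {p,r}
Let k=closure and c=complement:
  1. A     = {p}
  2. kA    = {p,r}
  3. cA    = {q,r}
  4. ckA   = {q}
  5. kcA   = {q,p,r}
  6. ckcA  = {}
— saturated at 6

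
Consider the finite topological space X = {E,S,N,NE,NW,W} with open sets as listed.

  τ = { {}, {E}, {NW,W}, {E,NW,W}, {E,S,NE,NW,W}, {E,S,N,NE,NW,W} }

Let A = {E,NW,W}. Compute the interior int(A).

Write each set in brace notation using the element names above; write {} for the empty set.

interior: largest open inside A is {E,NW,W} (from {}, {E}, {NW,W}, {E,NW,W})

{E,NW,W}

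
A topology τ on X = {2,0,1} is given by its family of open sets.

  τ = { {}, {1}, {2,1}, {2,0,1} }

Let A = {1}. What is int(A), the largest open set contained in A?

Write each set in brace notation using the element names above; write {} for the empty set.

opens ⊆ A: {}, {1}; union → int = {1}

{1}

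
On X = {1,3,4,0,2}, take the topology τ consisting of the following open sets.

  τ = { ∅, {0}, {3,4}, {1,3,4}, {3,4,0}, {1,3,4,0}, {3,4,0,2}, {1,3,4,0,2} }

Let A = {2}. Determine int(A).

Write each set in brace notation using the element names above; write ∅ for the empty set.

U open, U⊆A: ∅. int(A) = ⋃ = ∅

∅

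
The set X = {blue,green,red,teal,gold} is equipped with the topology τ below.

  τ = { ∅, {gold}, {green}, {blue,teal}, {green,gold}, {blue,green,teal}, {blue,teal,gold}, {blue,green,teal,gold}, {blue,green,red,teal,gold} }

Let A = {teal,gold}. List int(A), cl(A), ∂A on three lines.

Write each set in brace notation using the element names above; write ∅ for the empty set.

opens ⊆ A: ∅, {gold}; union → int = {gold}
complement {blue,green,red}; its interior {green}; cl(A) = X∖{green} = {blue,red,teal,gold}
boundary = {blue,red,teal,gold} ∖ {gold} = {blue,red,teal}

int(A) = {gold}
cl(A)  = {blue,red,teal,gold}
∂A     = {blue,red,teal}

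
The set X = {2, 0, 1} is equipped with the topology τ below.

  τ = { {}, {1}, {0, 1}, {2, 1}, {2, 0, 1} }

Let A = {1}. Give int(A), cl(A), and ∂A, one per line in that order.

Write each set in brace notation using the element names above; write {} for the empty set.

opens ⊆ A: {}, {1}; union → int = {1}
complement {2, 0}; its interior {}; cl(A) = X∖{} = {2, 0, 1}
boundary = {2, 0, 1} ∖ {1} = {2, 0}

int(A) = {1}
cl(A)  = {2, 0, 1}
∂A     = {2, 0}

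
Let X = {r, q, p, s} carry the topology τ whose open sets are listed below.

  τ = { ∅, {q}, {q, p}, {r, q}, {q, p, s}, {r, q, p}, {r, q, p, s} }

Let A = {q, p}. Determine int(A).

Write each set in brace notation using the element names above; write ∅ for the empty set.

opens ⊆ A: ∅, {q}, {q, p}; union → int = {q, p}

{q, p}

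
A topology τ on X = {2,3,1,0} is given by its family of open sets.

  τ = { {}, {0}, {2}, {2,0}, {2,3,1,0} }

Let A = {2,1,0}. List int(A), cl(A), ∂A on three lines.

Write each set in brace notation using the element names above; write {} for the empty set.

int(A) = {2,0}
cl(A)  = {2,3,1,0}
∂A     = {3,1}

opens ⊆ A: {}, {2}, {0}, {2,0}; union → int = {2,0}
complement {3}; its interior {}; cl(A) = X∖{} = {2,3,1,0}
boundary = {2,3,1,0} ∖ {2,0} = {3,1}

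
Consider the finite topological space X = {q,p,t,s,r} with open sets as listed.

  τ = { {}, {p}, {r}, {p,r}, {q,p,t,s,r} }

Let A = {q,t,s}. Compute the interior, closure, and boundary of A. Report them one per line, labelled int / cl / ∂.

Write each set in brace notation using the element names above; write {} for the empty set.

interior: largest open inside A is {} (from {})
cl via duality: int({p,r}) = {p,r}, so X∖{p,r} = {q,t,s}
cl∖int = {q,t,s}

int(A) = {}
cl(A)  = {q,t,s}
∂A     = {q,t,s}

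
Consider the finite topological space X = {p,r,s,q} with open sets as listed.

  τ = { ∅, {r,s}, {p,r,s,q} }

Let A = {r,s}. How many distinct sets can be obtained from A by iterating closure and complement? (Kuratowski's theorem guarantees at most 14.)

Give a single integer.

cl via duality: int({p,q}) = ∅, so X∖∅ = {p,r,s,q}
Write k for closure, c for complement:
  1. A     = {r,s}
  2. kA    = {p,r,s,q}
  3. cA    = {p,q}
  4. ckA   = ∅
applying k or c yields no new set

4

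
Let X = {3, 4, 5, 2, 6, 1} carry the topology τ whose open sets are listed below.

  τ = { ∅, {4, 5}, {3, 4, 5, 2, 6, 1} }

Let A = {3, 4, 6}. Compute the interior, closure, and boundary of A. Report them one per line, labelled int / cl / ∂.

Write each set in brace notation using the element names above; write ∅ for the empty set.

open subsets of A: ∅; so int(A) = ∅
closure: X∖int(X∖A) = X∖∅ = {3, 4, 5, 2, 6, 1}
∂A = {3, 4, 5, 2, 6, 1} minus ∅ = {3, 4, 5, 2, 6, 1}

int(A) = ∅
cl(A)  = {3, 4, 5, 2, 6, 1}
∂A     = {3, 4, 5, 2, 6, 1}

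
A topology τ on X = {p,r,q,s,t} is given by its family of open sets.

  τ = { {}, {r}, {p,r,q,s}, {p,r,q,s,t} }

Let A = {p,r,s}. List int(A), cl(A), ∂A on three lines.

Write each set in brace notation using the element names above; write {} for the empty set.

U open, U⊆A: {}, {r}. int(A) = ⋃ = {r}
X∖A={q,t}, int(X∖A)={}, hence cl(A)={p,r,q,s,t}
∂A: remove int from cl → {p,q,s,t}

int(A) = {r}
cl(A)  = {p,r,q,s,t}
∂A     = {p,q,s,t}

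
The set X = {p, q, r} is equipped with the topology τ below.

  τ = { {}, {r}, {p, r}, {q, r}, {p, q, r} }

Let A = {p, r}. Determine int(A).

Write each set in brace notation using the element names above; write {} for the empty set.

{p, r}

opens ⊆ A: {}, {r}, {p, r}; union → int = {p, r}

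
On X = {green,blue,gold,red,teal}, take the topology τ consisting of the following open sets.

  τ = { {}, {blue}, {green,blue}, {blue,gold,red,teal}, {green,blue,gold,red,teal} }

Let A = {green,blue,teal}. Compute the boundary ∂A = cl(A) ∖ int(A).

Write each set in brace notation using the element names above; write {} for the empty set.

{gold,red,teal}

U open, U⊆A: {}, {blue}, {green,blue}. int(A) = ⋃ = {green,blue}
X∖A={gold,red}, int(X∖A)={}, hence cl(A)={green,blue,gold,red,teal}
∂A: remove int from cl → {gold,red,teal}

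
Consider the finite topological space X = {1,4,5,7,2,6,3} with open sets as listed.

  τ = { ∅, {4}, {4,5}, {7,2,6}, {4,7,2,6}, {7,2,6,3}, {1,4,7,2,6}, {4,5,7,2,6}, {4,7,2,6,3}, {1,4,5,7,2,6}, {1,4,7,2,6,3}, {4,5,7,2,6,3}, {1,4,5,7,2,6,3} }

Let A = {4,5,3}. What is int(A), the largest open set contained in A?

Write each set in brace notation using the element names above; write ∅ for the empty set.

opens ⊆ A: ∅, {4}, {4,5}; union → int = {4,5}

{4,5}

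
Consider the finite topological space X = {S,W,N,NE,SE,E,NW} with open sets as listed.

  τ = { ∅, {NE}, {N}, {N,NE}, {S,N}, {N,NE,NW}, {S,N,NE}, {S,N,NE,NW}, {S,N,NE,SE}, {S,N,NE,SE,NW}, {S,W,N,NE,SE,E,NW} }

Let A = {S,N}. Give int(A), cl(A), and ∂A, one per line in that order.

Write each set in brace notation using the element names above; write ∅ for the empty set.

int(A) = {S,N}
cl(A)  = {S,W,N,SE,E,NW}
∂A     = {W,SE,E,NW}

U open, U⊆A: ∅, {N}, {S,N}. int(A) = ⋃ = {S,N}
X∖A={W,NE,SE,E,NW}, int(X∖A)={NE}, hence cl(A)={S,W,N,SE,E,NW}
∂A: remove int from cl → {W,SE,E,NW}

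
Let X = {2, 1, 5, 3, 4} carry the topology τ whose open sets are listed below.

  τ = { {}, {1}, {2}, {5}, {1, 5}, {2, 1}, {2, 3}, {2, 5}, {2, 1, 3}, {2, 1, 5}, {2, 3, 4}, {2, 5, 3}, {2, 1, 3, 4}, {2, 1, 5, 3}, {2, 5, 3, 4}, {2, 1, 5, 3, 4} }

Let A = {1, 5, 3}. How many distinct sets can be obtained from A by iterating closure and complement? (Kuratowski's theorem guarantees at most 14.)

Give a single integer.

complement {2, 4}; its interior {2}; cl(A) = X∖{2} = {1, 5, 3, 4}
With k = closure, c = complement:
  1. A     = {1, 5, 3}
  2. kA    = {1, 5, 3, 4}
  3. cA    = {2, 4}
  4. ckA   = {2}
  5. kcA   = {2, 3, 4}
  6. ckcA  = {1, 5}
k, c of each give nothing new

6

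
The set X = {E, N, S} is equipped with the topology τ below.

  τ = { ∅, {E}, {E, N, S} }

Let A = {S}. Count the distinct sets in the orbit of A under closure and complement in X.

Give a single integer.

6

cl via duality: int({E, N}) = {E}, so X∖{E} = {N, S}
Write k for closure, c for complement:
  1. A     = {S}
  2. kA    = {N, S}
  3. cA    = {E, N}
  4. ckA   = {E}
  5. kcA   = {E, N, S}
  6. ckcA  = ∅
applying k or c yields no new set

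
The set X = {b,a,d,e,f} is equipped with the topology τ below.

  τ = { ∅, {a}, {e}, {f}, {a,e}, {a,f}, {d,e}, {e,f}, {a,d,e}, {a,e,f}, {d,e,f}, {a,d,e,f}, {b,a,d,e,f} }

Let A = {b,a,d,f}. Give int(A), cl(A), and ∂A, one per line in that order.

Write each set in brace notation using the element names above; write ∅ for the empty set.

open subsets of A: ∅, {f}, {a}, {a,f}; so int(A) = {a,f}
closure: X∖int(X∖A) = X∖{e} = {b,a,d,f}
∂A = {b,a,d,f} minus {a,f} = {b,d}

int(A) = {a,f}
cl(A)  = {b,a,d,f}
∂A     = {b,d}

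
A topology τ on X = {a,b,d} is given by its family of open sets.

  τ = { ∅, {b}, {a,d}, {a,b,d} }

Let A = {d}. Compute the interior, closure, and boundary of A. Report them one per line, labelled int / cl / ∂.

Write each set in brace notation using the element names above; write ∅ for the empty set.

interior: largest open inside A is ∅ (from ∅)
cl via duality: int({a,b}) = {b}, so X∖{b} = {a,d}
cl∖int = {a,d}

int(A) = ∅
cl(A)  = {a,d}
∂A     = {a,d}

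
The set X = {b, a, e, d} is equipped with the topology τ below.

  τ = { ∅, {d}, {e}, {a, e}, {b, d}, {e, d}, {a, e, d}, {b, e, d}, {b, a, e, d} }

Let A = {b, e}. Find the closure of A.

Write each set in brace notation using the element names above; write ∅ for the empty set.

{b, a, e}

cl via duality: int({a, d}) = {d}, so X∖{d} = {b, a, e}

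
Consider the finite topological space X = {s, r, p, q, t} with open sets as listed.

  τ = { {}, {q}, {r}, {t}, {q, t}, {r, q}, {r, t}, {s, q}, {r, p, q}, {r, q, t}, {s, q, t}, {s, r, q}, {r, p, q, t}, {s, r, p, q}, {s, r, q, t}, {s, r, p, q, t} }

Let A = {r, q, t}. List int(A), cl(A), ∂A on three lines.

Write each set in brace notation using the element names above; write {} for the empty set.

int(A) = {r, q, t}
cl(A)  = {s, r, p, q, t}
∂A     = {s, p}

interior: largest open inside A is {r, q, t} (from {}, {t}, {q}, {r}, {r, q}, {q, t}, {r, t}, {r, q, t})
cl via duality: int({s, p}) = {}, so X∖{} = {s, r, p, q, t}
cl∖int = {s, p}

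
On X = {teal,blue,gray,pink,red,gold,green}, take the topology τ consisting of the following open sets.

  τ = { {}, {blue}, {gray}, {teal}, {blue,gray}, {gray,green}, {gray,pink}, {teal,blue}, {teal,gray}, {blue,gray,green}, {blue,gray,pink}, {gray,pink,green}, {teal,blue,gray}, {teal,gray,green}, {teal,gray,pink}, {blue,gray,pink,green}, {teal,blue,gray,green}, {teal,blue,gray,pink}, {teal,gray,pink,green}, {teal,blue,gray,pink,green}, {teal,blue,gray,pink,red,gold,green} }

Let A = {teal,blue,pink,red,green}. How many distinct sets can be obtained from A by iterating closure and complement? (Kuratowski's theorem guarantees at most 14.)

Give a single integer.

8

cl via duality: int({gray,gold}) = {gray}, so X∖{gray} = {teal,blue,pink,red,gold,green}
Write k for closure, c for complement:
  1. A     = {teal,blue,pink,red,green}
  2. kA    = {teal,blue,pink,red,gold,green}
  3. cA    = {gray,gold}
  4. ckA   = {gray}
  5. kcA   = {gray,pink,red,gold,green}
  6. ckcA  = {teal,blue}
  7. kckcA = {teal,blue,red,gold}
  8. ckckcA = {gray,pink,green}
applying k or c yields no new set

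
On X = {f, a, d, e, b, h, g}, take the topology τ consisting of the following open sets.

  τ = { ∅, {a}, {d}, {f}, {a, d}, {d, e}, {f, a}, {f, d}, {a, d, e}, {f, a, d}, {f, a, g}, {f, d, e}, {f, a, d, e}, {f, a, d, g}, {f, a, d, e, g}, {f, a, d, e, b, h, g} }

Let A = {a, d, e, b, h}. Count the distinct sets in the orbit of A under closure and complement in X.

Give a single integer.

6

X∖A={f, g}, int(X∖A)={f}, hence cl(A)={a, d, e, b, h, g}
Orbit (k=closure, c=complement):
  1. A     = {a, d, e, b, h}
  2. kA    = {a, d, e, b, h, g}
  3. cA    = {f, g}
  4. ckA   = {f}
  5. kcA   = {f, b, h, g}
  6. ckcA  = {a, d, e}
(closed under both — stop)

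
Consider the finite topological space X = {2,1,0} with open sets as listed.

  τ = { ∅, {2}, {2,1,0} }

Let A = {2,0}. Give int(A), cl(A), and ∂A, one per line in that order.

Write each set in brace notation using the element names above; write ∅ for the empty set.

int(A) = {2}
cl(A)  = {2,1,0}
∂A     = {1,0}

U open, U⊆A: ∅, {2}. int(A) = ⋃ = {2}
X∖A={1}, int(X∖A)=∅, hence cl(A)={2,1,0}
∂A: remove int from cl → {1,0}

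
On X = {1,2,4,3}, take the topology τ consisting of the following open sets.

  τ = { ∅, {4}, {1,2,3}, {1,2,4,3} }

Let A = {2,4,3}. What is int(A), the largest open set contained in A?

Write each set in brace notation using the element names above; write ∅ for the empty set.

{4}

open subsets of A: ∅, {4}; so int(A) = {4}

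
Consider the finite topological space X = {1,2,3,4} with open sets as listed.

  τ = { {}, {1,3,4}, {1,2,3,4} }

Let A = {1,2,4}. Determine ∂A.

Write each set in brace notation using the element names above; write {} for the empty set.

{1,2,3,4}

opens ⊆ A: {}; union → int = {}
complement {3}; its interior {}; cl(A) = X∖{} = {1,2,3,4}
boundary = {1,2,3,4} ∖ {} = {1,2,3,4}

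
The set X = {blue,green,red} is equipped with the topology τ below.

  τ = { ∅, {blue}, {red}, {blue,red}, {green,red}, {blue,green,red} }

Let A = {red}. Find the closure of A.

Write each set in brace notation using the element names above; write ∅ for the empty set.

{green,red}

closure: X∖int(X∖A) = X∖{blue} = {green,red}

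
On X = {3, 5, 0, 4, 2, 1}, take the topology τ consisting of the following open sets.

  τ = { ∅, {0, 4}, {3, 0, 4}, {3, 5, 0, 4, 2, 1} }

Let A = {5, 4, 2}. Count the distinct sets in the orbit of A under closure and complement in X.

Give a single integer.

4

cl via duality: int({3, 0, 1}) = ∅, so X∖∅ = {3, 5, 0, 4, 2, 1}
Write k for closure, c for complement:
  1. A     = {5, 4, 2}
  2. kA    = {3, 5, 0, 4, 2, 1}
  3. cA    = {3, 0, 1}
  4. ckA   = ∅
applying k or c yields no new set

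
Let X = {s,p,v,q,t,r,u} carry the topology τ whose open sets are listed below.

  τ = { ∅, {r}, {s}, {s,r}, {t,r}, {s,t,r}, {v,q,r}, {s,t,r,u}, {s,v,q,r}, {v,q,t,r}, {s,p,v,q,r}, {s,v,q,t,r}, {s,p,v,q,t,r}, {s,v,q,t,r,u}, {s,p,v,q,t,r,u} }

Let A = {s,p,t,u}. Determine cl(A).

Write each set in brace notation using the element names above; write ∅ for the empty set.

{s,p,t,u}

closure: X∖int(X∖A) = X∖{v,q,r} = {s,p,t,u}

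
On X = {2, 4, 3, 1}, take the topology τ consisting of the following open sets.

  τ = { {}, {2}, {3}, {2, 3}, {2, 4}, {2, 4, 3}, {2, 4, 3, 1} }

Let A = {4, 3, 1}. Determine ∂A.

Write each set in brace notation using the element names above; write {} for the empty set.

{4, 1}

opens ⊆ A: {}, {3}; union → int = {3}
complement {2}; its interior {2}; cl(A) = X∖{2} = {4, 3, 1}
boundary = {4, 3, 1} ∖ {3} = {4, 1}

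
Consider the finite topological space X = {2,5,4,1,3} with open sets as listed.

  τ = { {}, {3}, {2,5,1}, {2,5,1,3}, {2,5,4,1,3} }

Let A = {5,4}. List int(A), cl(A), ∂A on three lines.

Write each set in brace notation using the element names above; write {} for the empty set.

int(A) = {}
cl(A)  = {2,5,4,1}
∂A     = {2,5,4,1}

opens ⊆ A: {}; union → int = {}
complement {2,1,3}; its interior {3}; cl(A) = X∖{3} = {2,5,4,1}
boundary = {2,5,4,1} ∖ {} = {2,5,4,1}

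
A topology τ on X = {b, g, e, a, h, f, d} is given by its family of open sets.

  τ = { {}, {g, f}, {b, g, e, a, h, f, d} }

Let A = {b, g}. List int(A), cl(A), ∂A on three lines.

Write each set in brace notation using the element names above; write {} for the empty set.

open subsets of A: {}; so int(A) = {}
closure: X∖int(X∖A) = X∖{} = {b, g, e, a, h, f, d}
∂A = {b, g, e, a, h, f, d} minus {} = {b, g, e, a, h, f, d}

int(A) = {}
cl(A)  = {b, g, e, a, h, f, d}
∂A     = {b, g, e, a, h, f, d}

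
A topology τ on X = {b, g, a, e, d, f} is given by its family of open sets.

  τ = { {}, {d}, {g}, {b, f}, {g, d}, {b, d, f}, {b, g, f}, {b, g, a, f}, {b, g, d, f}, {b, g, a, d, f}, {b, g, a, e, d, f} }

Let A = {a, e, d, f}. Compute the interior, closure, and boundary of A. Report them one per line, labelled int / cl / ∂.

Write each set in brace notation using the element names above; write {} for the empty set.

int(A) = {d}
cl(A)  = {b, a, e, d, f}
∂A     = {b, a, e, f}

opens ⊆ A: {}, {d}; union → int = {d}
complement {b, g}; its interior {g}; cl(A) = X∖{g} = {b, a, e, d, f}
boundary = {b, a, e, d, f} ∖ {d} = {b, a, e, f}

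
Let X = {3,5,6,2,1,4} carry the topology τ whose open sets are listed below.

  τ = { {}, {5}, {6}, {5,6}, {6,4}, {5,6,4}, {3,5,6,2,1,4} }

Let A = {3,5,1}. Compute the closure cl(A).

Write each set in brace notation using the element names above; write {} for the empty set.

{3,5,2,1}

closure: X∖int(X∖A) = X∖{6,4} = {3,5,2,1}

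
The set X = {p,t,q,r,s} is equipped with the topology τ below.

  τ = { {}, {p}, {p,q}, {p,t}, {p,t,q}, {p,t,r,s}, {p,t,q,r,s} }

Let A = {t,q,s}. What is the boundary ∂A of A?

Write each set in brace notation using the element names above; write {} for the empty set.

U open, U⊆A: {}. int(A) = ⋃ = {}
X∖A={p,r}, int(X∖A)={p}, hence cl(A)={t,q,r,s}
∂A: remove int from cl → {t,q,r,s}

{t,q,r,s}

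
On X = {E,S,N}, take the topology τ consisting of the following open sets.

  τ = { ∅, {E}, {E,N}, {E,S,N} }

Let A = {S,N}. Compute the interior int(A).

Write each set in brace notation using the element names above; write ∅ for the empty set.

∅

opens ⊆ A: ∅; union → int = ∅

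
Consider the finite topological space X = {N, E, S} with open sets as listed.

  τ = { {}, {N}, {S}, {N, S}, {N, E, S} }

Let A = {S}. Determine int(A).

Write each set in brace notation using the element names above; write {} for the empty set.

{S}

open subsets of A: {}, {S}; so int(A) = {S}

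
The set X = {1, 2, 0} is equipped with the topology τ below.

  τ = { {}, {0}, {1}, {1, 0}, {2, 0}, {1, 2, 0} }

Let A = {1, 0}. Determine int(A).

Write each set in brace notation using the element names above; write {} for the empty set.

opens ⊆ A: {}, {0}, {1}, {1, 0}; union → int = {1, 0}

{1, 0}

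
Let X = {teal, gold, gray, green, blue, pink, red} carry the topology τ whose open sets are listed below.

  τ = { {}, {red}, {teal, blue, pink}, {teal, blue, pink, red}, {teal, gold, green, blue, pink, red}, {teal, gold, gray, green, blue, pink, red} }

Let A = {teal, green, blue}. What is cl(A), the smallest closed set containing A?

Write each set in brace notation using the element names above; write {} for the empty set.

X∖A={gold, gray, pink, red}, int(X∖A)={red}, hence cl(A)={teal, gold, gray, green, blue, pink}

{teal, gold, gray, green, blue, pink}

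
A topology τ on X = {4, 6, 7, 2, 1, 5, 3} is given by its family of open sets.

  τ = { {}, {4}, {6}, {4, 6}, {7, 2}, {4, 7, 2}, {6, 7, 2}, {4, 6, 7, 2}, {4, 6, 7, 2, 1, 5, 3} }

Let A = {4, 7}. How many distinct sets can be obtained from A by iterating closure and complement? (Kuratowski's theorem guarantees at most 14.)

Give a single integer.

10

X∖A={6, 2, 1, 5, 3}, int(X∖A)={6}, hence cl(A)={4, 7, 2, 1, 5, 3}
Orbit (k=closure, c=complement):
  1. A     = {4, 7}
  2. kA    = {4, 7, 2, 1, 5, 3}
  3. cA    = {6, 2, 1, 5, 3}
  4. ckA   = {6}
  5. kcA   = {6, 7, 2, 1, 5, 3}
  6. kckA  = {6, 1, 5, 3}
  7. ckcA  = {4}
  8. ckckA = {4, 7, 2}
  9. kckcA = {4, 1, 5, 3}
  10. ckckcA = {6, 7, 2}
(closed under both — stop)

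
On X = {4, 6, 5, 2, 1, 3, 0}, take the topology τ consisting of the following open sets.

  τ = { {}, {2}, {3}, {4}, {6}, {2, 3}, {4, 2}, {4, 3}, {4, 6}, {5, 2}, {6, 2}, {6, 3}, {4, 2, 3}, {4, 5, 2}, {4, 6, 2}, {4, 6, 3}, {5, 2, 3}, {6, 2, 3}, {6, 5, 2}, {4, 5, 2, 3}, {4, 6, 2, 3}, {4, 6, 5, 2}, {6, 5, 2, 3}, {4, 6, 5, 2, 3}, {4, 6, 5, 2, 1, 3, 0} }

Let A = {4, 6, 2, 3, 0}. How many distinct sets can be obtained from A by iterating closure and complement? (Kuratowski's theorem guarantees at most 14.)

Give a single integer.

6

complement {5, 1}; its interior {}; cl(A) = X∖{} = {4, 6, 5, 2, 1, 3, 0}
With k = closure, c = complement:
  1. A     = {4, 6, 2, 3, 0}
  2. kA    = {4, 6, 5, 2, 1, 3, 0}
  3. cA    = {5, 1}
  4. ckA   = {}
  5. kcA   = {5, 1, 0}
  6. ckcA  = {4, 6, 2, 3}
k, c of each give nothing new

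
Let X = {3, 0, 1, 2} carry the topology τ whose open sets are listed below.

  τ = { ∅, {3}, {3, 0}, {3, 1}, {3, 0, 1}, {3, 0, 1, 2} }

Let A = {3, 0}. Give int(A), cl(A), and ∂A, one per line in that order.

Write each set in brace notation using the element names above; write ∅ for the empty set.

interior: largest open inside A is {3, 0} (from ∅, {3}, {3, 0})
cl via duality: int({1, 2}) = ∅, so X∖∅ = {3, 0, 1, 2}
cl∖int = {1, 2}

int(A) = {3, 0}
cl(A)  = {3, 0, 1, 2}
∂A     = {1, 2}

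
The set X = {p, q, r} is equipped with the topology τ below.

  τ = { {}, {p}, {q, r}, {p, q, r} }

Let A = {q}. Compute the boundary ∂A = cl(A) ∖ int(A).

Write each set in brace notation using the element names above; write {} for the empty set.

interior: largest open inside A is {} (from {})
cl via duality: int({p, r}) = {p}, so X∖{p} = {q, r}
cl∖int = {q, r}

{q, r}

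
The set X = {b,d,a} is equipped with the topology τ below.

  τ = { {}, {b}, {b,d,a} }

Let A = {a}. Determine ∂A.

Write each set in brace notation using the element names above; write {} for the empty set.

{d,a}

opens ⊆ A: {}; union → int = {}
complement {b,d}; its interior {b}; cl(A) = X∖{b} = {d,a}
boundary = {d,a} ∖ {} = {d,a}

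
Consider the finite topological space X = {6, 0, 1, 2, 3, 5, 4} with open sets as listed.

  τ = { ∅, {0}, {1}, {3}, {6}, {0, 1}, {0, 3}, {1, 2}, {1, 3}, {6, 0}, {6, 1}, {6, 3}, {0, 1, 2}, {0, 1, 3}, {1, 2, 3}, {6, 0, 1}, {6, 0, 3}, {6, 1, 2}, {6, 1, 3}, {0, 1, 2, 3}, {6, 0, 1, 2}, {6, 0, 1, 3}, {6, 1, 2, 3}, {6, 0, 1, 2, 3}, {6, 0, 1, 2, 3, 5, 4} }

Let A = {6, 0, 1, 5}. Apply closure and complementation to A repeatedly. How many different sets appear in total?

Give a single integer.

8

cl via duality: int({2, 3, 4}) = {3}, so X∖{3} = {6, 0, 1, 2, 5, 4}
Write k for closure, c for complement:
  1. A     = {6, 0, 1, 5}
  2. kA    = {6, 0, 1, 2, 5, 4}
  3. cA    = {2, 3, 4}
  4. ckA   = {3}
  5. kcA   = {2, 3, 5, 4}
  6. kckA  = {3, 5, 4}
  7. ckcA  = {6, 0, 1}
  8. ckckA = {6, 0, 1, 2}
applying k or c yields no new set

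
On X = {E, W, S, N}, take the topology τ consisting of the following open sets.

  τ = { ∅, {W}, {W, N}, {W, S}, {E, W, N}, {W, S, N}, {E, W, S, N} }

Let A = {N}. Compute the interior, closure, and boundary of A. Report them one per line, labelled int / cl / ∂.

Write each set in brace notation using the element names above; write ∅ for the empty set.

opens ⊆ A: ∅; union → int = ∅
complement {E, W, S}; its interior {W, S}; cl(A) = X∖{W, S} = {E, N}
boundary = {E, N} ∖ ∅ = {E, N}

int(A) = ∅
cl(A)  = {E, N}
∂A     = {E, N}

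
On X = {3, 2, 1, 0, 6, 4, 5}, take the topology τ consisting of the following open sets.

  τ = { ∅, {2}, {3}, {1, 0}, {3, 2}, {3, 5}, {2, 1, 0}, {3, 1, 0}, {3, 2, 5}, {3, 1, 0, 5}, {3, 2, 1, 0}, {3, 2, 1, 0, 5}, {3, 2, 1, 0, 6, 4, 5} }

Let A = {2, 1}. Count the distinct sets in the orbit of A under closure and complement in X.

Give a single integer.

10

cl via duality: int({3, 0, 6, 4, 5}) = {3, 5}, so X∖{3, 5} = {2, 1, 0, 6, 4}
Write k for closure, c for complement:
  1. A     = {2, 1}
  2. kA    = {2, 1, 0, 6, 4}
  3. cA    = {3, 0, 6, 4, 5}
  4. ckA   = {3, 5}
  5. kcA   = {3, 1, 0, 6, 4, 5}
  6. kckA  = {3, 6, 4, 5}
  7. ckcA  = {2}
  8. ckckA = {2, 1, 0}
  9. kckcA = {2, 6, 4}
  10. ckckcA = {3, 1, 0, 5}
applying k or c yields no new set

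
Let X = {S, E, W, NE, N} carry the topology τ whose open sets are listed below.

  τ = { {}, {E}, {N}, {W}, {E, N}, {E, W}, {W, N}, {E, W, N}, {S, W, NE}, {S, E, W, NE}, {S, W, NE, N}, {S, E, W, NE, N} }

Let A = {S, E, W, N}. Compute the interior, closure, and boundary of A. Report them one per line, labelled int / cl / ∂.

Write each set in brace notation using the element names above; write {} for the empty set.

int(A) = {E, W, N}
cl(A)  = {S, E, W, NE, N}
∂A     = {S, NE}

U open, U⊆A: {}, {N}, {E}, {W}, {E, N}, {W, N}, {E, W}, {E, W, N}. int(A) = ⋃ = {E, W, N}
X∖A={NE}, int(X∖A)={}, hence cl(A)={S, E, W, NE, N}
∂A: remove int from cl → {S, NE}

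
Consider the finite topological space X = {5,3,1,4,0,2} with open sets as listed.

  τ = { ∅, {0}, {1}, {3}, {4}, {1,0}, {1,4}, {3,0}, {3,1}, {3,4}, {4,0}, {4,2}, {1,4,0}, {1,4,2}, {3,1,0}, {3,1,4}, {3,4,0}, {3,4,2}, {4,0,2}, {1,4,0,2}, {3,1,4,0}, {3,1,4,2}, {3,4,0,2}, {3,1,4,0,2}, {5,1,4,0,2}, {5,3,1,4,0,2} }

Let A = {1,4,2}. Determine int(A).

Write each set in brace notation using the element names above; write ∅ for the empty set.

{1,4,2}

interior: largest open inside A is {1,4,2} (from ∅, {1}, {4}, {4,2}, {1,4}, {1,4,2})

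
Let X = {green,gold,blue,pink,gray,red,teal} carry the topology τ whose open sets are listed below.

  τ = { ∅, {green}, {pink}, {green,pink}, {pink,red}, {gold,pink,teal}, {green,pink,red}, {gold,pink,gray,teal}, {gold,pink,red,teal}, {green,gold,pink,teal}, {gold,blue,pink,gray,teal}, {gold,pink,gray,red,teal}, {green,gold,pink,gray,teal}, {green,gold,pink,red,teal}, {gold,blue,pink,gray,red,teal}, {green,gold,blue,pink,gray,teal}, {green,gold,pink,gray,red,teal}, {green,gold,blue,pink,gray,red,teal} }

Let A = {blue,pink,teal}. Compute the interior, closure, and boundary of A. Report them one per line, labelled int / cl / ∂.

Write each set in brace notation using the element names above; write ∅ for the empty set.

open subsets of A: ∅, {pink}; so int(A) = {pink}
closure: X∖int(X∖A) = X∖{green} = {gold,blue,pink,gray,red,teal}
∂A = {gold,blue,pink,gray,red,teal} minus {pink} = {gold,blue,gray,red,teal}

int(A) = {pink}
cl(A)  = {gold,blue,pink,gray,red,teal}
∂A     = {gold,blue,gray,red,teal}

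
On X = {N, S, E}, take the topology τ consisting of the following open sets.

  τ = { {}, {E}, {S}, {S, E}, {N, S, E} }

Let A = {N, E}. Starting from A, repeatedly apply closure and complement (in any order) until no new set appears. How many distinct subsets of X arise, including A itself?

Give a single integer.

4

closure: X∖int(X∖A) = X∖{S} = {N, E}
Let k=closure and c=complement:
  1. A     = {N, E}
  2. cA    = {S}
  3. kcA   = {N, S}
  4. ckcA  = {E}
— saturated at 4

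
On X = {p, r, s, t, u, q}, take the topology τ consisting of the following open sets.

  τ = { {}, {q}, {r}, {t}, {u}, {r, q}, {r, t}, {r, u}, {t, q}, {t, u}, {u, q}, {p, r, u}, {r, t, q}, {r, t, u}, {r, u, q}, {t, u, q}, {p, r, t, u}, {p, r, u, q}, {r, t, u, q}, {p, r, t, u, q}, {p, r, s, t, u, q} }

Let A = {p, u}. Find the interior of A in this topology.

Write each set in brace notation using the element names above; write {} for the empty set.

opens ⊆ A: {}, {u}; union → int = {u}

{u}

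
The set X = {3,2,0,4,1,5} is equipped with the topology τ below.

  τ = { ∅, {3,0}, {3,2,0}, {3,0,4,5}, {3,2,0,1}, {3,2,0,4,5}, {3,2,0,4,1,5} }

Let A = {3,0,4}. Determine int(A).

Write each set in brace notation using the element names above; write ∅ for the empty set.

U open, U⊆A: ∅, {3,0}. int(A) = ⋃ = {3,0}

{3,0}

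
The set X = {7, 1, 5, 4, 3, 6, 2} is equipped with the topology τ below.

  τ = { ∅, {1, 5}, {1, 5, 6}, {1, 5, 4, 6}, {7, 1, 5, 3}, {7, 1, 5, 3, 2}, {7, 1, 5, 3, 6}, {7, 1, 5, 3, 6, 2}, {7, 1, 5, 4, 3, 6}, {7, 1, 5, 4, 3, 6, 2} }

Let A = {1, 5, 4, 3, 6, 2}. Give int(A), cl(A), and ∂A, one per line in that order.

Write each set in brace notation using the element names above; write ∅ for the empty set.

open subsets of A: ∅, {1, 5}, {1, 5, 6}, {1, 5, 4, 6}; so int(A) = {1, 5, 4, 6}
closure: X∖int(X∖A) = X∖∅ = {7, 1, 5, 4, 3, 6, 2}
∂A = {7, 1, 5, 4, 3, 6, 2} minus {1, 5, 4, 6} = {7, 3, 2}

int(A) = {1, 5, 4, 6}
cl(A)  = {7, 1, 5, 4, 3, 6, 2}
∂A     = {7, 3, 2}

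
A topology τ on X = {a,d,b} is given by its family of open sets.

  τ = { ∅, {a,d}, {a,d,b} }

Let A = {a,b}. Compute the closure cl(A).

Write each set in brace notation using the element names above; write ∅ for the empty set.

closure: X∖int(X∖A) = X∖∅ = {a,d,b}

{a,d,b}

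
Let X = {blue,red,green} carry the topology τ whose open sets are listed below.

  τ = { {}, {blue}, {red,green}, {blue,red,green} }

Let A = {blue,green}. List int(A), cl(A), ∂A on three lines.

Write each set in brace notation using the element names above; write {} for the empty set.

U open, U⊆A: {}, {blue}. int(A) = ⋃ = {blue}
X∖A={red}, int(X∖A)={}, hence cl(A)={blue,red,green}
∂A: remove int from cl → {red,green}

int(A) = {blue}
cl(A)  = {blue,red,green}
∂A     = {red,green}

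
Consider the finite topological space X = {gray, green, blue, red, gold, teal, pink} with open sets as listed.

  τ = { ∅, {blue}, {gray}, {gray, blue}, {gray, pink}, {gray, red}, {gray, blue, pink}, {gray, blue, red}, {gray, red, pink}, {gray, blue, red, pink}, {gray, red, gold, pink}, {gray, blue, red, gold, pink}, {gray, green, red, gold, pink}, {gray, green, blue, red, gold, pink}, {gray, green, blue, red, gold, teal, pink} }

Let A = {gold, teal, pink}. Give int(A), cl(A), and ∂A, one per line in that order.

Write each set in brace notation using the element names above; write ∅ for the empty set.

int(A) = ∅
cl(A)  = {green, gold, teal, pink}
∂A     = {green, gold, teal, pink}

opens ⊆ A: ∅; union → int = ∅
complement {gray, green, blue, red}; its interior {gray, blue, red}; cl(A) = X∖{gray, blue, red} = {green, gold, teal, pink}
boundary = {green, gold, teal, pink} ∖ ∅ = {green, gold, teal, pink}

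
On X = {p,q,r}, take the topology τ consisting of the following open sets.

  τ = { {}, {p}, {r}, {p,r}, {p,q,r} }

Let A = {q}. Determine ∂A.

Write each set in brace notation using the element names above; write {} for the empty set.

U open, U⊆A: {}. int(A) = ⋃ = {}
X∖A={p,r}, int(X∖A)={p,r}, hence cl(A)={q}
∂A: remove int from cl → {q}

{q}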